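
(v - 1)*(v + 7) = v^2 + 6*v - 7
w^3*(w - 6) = w^4 - 6*w^3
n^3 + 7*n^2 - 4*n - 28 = (n - 2)*(n + 2)*(n + 7)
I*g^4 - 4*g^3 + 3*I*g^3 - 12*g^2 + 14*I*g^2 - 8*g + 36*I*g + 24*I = (g + 2)*(g - 2*I)*(g + 6*I)*(I*g + I)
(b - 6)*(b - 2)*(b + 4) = b^3 - 4*b^2 - 20*b + 48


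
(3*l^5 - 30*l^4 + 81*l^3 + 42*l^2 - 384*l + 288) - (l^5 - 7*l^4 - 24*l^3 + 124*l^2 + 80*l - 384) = 2*l^5 - 23*l^4 + 105*l^3 - 82*l^2 - 464*l + 672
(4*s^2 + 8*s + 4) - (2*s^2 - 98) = 2*s^2 + 8*s + 102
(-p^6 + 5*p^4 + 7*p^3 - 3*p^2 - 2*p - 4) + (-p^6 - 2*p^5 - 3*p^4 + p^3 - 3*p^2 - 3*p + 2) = -2*p^6 - 2*p^5 + 2*p^4 + 8*p^3 - 6*p^2 - 5*p - 2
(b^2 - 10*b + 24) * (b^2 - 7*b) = b^4 - 17*b^3 + 94*b^2 - 168*b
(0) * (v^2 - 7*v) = 0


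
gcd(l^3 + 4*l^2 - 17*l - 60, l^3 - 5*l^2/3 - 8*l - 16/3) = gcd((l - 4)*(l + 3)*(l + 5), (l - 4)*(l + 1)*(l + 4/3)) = l - 4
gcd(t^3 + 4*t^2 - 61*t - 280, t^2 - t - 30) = t + 5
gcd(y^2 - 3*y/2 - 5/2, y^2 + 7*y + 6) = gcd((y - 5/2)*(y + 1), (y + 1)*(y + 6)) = y + 1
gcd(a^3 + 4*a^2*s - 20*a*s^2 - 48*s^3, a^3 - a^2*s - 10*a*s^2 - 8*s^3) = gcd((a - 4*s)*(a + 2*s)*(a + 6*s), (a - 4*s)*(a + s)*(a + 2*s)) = -a^2 + 2*a*s + 8*s^2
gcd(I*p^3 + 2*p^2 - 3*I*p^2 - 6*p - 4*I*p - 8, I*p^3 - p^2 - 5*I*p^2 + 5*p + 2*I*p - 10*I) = 1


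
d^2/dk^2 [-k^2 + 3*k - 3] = -2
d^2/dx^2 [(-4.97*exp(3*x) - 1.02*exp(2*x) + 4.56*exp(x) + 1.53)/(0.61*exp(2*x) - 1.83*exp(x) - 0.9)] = (-1.849337*exp(6*x) + 16.644033*exp(5*x) - 60.560922*exp(4*x) - 88.329708*exp(3*x) - 31.374297*exp(2*x) - 2.331423*exp(x) + 1.17369)*exp(x)/(0.226981*exp(6*x) - 2.042829*exp(5*x) + 5.123817*exp(4*x) - 0.100467*exp(3*x) - 7.55973*exp(2*x) - 4.4469*exp(x) - 0.729)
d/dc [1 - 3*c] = -3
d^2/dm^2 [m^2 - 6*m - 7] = 2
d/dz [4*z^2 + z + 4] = 8*z + 1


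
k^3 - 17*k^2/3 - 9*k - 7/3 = (k - 7)*(k + 1/3)*(k + 1)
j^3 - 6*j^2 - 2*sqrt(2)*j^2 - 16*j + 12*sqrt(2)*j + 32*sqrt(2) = (j - 8)*(j + 2)*(j - 2*sqrt(2))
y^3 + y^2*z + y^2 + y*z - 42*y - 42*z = (y - 6)*(y + 7)*(y + z)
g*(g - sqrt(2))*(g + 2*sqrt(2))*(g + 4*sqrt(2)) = g^4 + 5*sqrt(2)*g^3 + 4*g^2 - 16*sqrt(2)*g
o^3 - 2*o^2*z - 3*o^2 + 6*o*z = o*(o - 3)*(o - 2*z)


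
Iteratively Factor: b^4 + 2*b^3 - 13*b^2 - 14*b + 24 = (b + 4)*(b^3 - 2*b^2 - 5*b + 6) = (b - 1)*(b + 4)*(b^2 - b - 6) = (b - 1)*(b + 2)*(b + 4)*(b - 3)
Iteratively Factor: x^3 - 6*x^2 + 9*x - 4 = (x - 4)*(x^2 - 2*x + 1) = (x - 4)*(x - 1)*(x - 1)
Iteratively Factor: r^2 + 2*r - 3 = (r - 1)*(r + 3)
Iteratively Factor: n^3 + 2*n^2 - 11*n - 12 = (n + 4)*(n^2 - 2*n - 3) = (n - 3)*(n + 4)*(n + 1)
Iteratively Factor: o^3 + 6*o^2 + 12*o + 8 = (o + 2)*(o^2 + 4*o + 4) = (o + 2)^2*(o + 2)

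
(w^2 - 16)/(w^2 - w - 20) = (w - 4)/(w - 5)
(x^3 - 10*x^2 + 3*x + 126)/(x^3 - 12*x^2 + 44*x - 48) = (x^2 - 4*x - 21)/(x^2 - 6*x + 8)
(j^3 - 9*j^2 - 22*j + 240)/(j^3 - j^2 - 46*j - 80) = (j - 6)/(j + 2)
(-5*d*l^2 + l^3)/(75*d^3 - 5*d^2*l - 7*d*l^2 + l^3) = -l^2/(15*d^2 + 2*d*l - l^2)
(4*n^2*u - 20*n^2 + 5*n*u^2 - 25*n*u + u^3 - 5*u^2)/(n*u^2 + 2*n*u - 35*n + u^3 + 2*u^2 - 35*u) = (4*n + u)/(u + 7)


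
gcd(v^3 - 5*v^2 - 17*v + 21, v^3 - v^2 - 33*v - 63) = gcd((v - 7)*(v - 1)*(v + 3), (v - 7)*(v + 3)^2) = v^2 - 4*v - 21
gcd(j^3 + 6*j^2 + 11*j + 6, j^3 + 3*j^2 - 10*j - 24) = j + 2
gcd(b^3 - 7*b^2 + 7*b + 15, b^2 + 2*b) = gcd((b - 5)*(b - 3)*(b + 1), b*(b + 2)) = 1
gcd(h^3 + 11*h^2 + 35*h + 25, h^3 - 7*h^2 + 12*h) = 1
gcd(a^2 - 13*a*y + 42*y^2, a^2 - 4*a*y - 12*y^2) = -a + 6*y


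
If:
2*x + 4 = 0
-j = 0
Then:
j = 0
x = -2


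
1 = 1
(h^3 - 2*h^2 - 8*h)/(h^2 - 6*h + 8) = h*(h + 2)/(h - 2)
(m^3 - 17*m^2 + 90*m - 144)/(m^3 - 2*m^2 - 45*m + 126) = (m - 8)/(m + 7)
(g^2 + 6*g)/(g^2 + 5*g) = (g + 6)/(g + 5)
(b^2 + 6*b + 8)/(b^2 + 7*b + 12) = (b + 2)/(b + 3)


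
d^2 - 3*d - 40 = (d - 8)*(d + 5)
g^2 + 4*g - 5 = (g - 1)*(g + 5)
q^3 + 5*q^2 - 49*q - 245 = (q - 7)*(q + 5)*(q + 7)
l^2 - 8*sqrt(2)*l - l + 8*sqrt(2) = (l - 1)*(l - 8*sqrt(2))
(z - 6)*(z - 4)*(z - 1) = z^3 - 11*z^2 + 34*z - 24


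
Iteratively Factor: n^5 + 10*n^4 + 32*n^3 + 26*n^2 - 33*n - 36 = (n + 3)*(n^4 + 7*n^3 + 11*n^2 - 7*n - 12) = (n - 1)*(n + 3)*(n^3 + 8*n^2 + 19*n + 12) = (n - 1)*(n + 3)*(n + 4)*(n^2 + 4*n + 3) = (n - 1)*(n + 1)*(n + 3)*(n + 4)*(n + 3)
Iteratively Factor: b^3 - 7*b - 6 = (b - 3)*(b^2 + 3*b + 2) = (b - 3)*(b + 2)*(b + 1)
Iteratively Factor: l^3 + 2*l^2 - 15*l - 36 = (l - 4)*(l^2 + 6*l + 9) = (l - 4)*(l + 3)*(l + 3)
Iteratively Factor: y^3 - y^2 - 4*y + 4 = (y + 2)*(y^2 - 3*y + 2) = (y - 1)*(y + 2)*(y - 2)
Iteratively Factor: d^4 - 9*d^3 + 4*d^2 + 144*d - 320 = (d - 5)*(d^3 - 4*d^2 - 16*d + 64) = (d - 5)*(d - 4)*(d^2 - 16) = (d - 5)*(d - 4)*(d + 4)*(d - 4)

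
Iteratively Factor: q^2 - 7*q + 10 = (q - 2)*(q - 5)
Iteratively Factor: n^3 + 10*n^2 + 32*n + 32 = (n + 2)*(n^2 + 8*n + 16) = (n + 2)*(n + 4)*(n + 4)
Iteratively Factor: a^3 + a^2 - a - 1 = (a - 1)*(a^2 + 2*a + 1) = (a - 1)*(a + 1)*(a + 1)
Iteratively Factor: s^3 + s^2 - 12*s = (s)*(s^2 + s - 12) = s*(s + 4)*(s - 3)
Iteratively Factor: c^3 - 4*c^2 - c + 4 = (c + 1)*(c^2 - 5*c + 4) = (c - 4)*(c + 1)*(c - 1)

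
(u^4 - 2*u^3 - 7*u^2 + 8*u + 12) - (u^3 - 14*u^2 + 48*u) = u^4 - 3*u^3 + 7*u^2 - 40*u + 12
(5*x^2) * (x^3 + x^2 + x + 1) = 5*x^5 + 5*x^4 + 5*x^3 + 5*x^2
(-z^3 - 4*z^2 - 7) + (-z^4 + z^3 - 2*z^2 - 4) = -z^4 - 6*z^2 - 11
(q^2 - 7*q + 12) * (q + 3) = q^3 - 4*q^2 - 9*q + 36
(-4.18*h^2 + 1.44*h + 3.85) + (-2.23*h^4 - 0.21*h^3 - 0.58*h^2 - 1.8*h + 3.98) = -2.23*h^4 - 0.21*h^3 - 4.76*h^2 - 0.36*h + 7.83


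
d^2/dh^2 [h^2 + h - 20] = 2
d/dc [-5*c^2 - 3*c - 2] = -10*c - 3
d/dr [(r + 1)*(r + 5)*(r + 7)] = 3*r^2 + 26*r + 47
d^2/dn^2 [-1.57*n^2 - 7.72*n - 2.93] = -3.14000000000000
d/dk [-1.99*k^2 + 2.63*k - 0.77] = 2.63 - 3.98*k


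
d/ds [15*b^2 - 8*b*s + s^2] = -8*b + 2*s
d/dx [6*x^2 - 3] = 12*x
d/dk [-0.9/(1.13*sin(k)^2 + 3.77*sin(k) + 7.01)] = (2.034*sin(k) + 3.393)*cos(k)/(1.13*sin(k)^2 + 3.77*sin(k) + 7.01)^2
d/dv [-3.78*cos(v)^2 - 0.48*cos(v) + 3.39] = (7.56*cos(v) + 0.48)*sin(v)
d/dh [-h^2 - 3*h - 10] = -2*h - 3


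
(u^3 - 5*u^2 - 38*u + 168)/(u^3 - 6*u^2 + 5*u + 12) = (u^2 - u - 42)/(u^2 - 2*u - 3)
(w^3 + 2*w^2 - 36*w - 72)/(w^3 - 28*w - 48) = (w + 6)/(w + 4)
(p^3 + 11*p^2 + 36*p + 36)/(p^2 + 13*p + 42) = (p^2 + 5*p + 6)/(p + 7)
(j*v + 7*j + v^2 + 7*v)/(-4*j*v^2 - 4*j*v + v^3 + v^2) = (j*v + 7*j + v^2 + 7*v)/(v*(-4*j*v - 4*j + v^2 + v))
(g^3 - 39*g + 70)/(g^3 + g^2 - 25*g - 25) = (g^2 + 5*g - 14)/(g^2 + 6*g + 5)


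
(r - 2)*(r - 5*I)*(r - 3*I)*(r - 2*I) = r^4 - 2*r^3 - 10*I*r^3 - 31*r^2 + 20*I*r^2 + 62*r + 30*I*r - 60*I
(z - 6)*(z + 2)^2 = z^3 - 2*z^2 - 20*z - 24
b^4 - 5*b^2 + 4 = (b - 2)*(b - 1)*(b + 1)*(b + 2)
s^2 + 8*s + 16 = (s + 4)^2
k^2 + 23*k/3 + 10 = (k + 5/3)*(k + 6)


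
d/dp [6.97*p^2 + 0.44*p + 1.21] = 13.94*p + 0.44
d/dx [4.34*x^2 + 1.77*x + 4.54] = 8.68*x + 1.77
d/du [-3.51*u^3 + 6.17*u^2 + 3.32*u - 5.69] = -10.53*u^2 + 12.34*u + 3.32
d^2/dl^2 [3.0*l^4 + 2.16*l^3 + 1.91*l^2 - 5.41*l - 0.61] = 36.0*l^2 + 12.96*l + 3.82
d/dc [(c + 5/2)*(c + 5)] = 2*c + 15/2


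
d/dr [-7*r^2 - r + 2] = -14*r - 1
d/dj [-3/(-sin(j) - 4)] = -3*cos(j)/(sin(j) + 4)^2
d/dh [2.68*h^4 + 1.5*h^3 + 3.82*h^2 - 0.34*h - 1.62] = 10.72*h^3 + 4.5*h^2 + 7.64*h - 0.34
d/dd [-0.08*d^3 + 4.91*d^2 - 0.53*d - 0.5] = -0.24*d^2 + 9.82*d - 0.53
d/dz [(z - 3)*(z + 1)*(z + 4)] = 3*z^2 + 4*z - 11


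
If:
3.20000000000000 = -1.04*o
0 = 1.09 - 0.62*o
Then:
No Solution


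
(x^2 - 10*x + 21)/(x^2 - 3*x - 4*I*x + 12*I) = (x - 7)/(x - 4*I)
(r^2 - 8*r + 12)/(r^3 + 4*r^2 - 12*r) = (r - 6)/(r*(r + 6))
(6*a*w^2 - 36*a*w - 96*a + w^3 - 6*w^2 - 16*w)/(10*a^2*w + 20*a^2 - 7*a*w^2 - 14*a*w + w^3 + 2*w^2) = (6*a*w - 48*a + w^2 - 8*w)/(10*a^2 - 7*a*w + w^2)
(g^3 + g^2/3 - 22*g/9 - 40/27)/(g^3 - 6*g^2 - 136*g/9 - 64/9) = (g - 5/3)/(g - 8)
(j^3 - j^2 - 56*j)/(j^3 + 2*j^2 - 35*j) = (j - 8)/(j - 5)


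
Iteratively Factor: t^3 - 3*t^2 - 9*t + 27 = (t - 3)*(t^2 - 9) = (t - 3)^2*(t + 3)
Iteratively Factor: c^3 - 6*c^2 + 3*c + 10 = (c - 5)*(c^2 - c - 2) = (c - 5)*(c + 1)*(c - 2)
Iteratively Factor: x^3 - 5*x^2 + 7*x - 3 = (x - 1)*(x^2 - 4*x + 3) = (x - 1)^2*(x - 3)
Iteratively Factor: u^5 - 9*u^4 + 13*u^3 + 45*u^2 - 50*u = (u + 2)*(u^4 - 11*u^3 + 35*u^2 - 25*u) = u*(u + 2)*(u^3 - 11*u^2 + 35*u - 25) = u*(u - 5)*(u + 2)*(u^2 - 6*u + 5) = u*(u - 5)^2*(u + 2)*(u - 1)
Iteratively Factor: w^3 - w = (w - 1)*(w^2 + w) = w*(w - 1)*(w + 1)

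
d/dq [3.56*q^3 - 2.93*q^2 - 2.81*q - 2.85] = 10.68*q^2 - 5.86*q - 2.81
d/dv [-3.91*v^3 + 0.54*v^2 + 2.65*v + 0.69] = -11.73*v^2 + 1.08*v + 2.65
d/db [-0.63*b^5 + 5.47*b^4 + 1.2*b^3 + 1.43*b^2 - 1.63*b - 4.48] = -3.15*b^4 + 21.88*b^3 + 3.6*b^2 + 2.86*b - 1.63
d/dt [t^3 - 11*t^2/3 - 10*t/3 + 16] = 3*t^2 - 22*t/3 - 10/3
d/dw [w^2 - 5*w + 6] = 2*w - 5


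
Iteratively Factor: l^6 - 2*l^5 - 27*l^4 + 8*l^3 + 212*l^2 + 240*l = (l + 3)*(l^5 - 5*l^4 - 12*l^3 + 44*l^2 + 80*l) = (l + 2)*(l + 3)*(l^4 - 7*l^3 + 2*l^2 + 40*l) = (l - 4)*(l + 2)*(l + 3)*(l^3 - 3*l^2 - 10*l) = (l - 4)*(l + 2)^2*(l + 3)*(l^2 - 5*l) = (l - 5)*(l - 4)*(l + 2)^2*(l + 3)*(l)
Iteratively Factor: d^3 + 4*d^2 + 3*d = (d + 1)*(d^2 + 3*d) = d*(d + 1)*(d + 3)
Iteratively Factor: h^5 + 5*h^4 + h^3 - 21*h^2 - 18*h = (h + 1)*(h^4 + 4*h^3 - 3*h^2 - 18*h) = h*(h + 1)*(h^3 + 4*h^2 - 3*h - 18) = h*(h - 2)*(h + 1)*(h^2 + 6*h + 9) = h*(h - 2)*(h + 1)*(h + 3)*(h + 3)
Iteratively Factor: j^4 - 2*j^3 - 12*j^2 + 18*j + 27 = (j - 3)*(j^3 + j^2 - 9*j - 9) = (j - 3)^2*(j^2 + 4*j + 3) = (j - 3)^2*(j + 1)*(j + 3)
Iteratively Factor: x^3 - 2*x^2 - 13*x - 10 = (x - 5)*(x^2 + 3*x + 2) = (x - 5)*(x + 1)*(x + 2)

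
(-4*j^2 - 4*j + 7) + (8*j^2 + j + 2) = 4*j^2 - 3*j + 9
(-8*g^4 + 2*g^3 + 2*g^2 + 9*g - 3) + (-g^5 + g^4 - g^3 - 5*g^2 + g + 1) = -g^5 - 7*g^4 + g^3 - 3*g^2 + 10*g - 2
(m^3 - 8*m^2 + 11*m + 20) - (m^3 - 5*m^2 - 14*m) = -3*m^2 + 25*m + 20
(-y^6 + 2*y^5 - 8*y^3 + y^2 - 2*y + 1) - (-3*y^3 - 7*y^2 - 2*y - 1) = -y^6 + 2*y^5 - 5*y^3 + 8*y^2 + 2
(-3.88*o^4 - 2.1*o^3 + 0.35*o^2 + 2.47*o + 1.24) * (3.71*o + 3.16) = -14.3948*o^5 - 20.0518*o^4 - 5.3375*o^3 + 10.2697*o^2 + 12.4056*o + 3.9184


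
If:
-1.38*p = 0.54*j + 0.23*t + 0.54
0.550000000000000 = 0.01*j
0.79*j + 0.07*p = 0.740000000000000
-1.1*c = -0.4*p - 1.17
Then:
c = -220.81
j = 55.00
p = -610.14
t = 3529.38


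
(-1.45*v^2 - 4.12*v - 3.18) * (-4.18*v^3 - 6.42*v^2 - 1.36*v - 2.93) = 6.061*v^5 + 26.5306*v^4 + 41.7148*v^3 + 30.2673*v^2 + 16.3964*v + 9.3174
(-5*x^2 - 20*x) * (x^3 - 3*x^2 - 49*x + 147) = -5*x^5 - 5*x^4 + 305*x^3 + 245*x^2 - 2940*x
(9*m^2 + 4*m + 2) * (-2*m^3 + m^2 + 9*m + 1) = -18*m^5 + m^4 + 81*m^3 + 47*m^2 + 22*m + 2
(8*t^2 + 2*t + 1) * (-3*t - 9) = -24*t^3 - 78*t^2 - 21*t - 9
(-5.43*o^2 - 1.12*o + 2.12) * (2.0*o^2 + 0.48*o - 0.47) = -10.86*o^4 - 4.8464*o^3 + 6.2545*o^2 + 1.544*o - 0.9964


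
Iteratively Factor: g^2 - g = (g)*(g - 1)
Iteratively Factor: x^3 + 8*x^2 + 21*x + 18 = (x + 2)*(x^2 + 6*x + 9) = (x + 2)*(x + 3)*(x + 3)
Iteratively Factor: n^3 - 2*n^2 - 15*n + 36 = (n - 3)*(n^2 + n - 12) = (n - 3)*(n + 4)*(n - 3)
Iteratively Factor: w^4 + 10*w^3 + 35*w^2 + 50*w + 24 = (w + 3)*(w^3 + 7*w^2 + 14*w + 8) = (w + 2)*(w + 3)*(w^2 + 5*w + 4) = (w + 1)*(w + 2)*(w + 3)*(w + 4)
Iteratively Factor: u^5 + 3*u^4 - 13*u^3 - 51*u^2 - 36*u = (u + 3)*(u^4 - 13*u^2 - 12*u) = u*(u + 3)*(u^3 - 13*u - 12) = u*(u - 4)*(u + 3)*(u^2 + 4*u + 3) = u*(u - 4)*(u + 3)^2*(u + 1)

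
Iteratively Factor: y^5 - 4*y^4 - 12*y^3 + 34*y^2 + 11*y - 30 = (y - 2)*(y^4 - 2*y^3 - 16*y^2 + 2*y + 15) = (y - 2)*(y + 3)*(y^3 - 5*y^2 - y + 5) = (y - 2)*(y + 1)*(y + 3)*(y^2 - 6*y + 5) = (y - 5)*(y - 2)*(y + 1)*(y + 3)*(y - 1)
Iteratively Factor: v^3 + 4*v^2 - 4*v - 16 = (v + 2)*(v^2 + 2*v - 8) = (v - 2)*(v + 2)*(v + 4)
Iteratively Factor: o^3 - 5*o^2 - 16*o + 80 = (o - 5)*(o^2 - 16) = (o - 5)*(o + 4)*(o - 4)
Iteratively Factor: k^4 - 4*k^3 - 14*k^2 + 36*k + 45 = (k + 3)*(k^3 - 7*k^2 + 7*k + 15) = (k + 1)*(k + 3)*(k^2 - 8*k + 15) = (k - 5)*(k + 1)*(k + 3)*(k - 3)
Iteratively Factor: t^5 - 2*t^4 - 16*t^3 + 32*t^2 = (t + 4)*(t^4 - 6*t^3 + 8*t^2) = t*(t + 4)*(t^3 - 6*t^2 + 8*t) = t*(t - 2)*(t + 4)*(t^2 - 4*t) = t^2*(t - 2)*(t + 4)*(t - 4)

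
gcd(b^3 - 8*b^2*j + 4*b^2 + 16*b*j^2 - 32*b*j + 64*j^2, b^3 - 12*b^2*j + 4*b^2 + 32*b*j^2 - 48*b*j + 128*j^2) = b^2 - 4*b*j + 4*b - 16*j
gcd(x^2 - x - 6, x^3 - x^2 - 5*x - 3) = x - 3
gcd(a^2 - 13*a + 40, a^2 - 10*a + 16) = a - 8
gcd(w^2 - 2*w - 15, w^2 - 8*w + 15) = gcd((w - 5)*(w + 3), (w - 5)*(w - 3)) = w - 5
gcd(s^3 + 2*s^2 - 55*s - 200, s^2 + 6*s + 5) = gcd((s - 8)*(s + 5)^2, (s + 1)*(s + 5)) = s + 5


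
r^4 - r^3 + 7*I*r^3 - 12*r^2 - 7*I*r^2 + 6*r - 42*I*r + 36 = (r - 3)*(r + 2)*(r + I)*(r + 6*I)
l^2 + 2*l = l*(l + 2)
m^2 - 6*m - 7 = (m - 7)*(m + 1)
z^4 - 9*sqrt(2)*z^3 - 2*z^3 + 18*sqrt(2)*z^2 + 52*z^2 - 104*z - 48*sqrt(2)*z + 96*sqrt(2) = (z - 2)*(z - 4*sqrt(2))*(z - 3*sqrt(2))*(z - 2*sqrt(2))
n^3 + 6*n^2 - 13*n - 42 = (n - 3)*(n + 2)*(n + 7)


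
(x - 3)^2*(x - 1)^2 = x^4 - 8*x^3 + 22*x^2 - 24*x + 9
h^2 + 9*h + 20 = (h + 4)*(h + 5)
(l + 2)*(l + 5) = l^2 + 7*l + 10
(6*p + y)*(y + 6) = 6*p*y + 36*p + y^2 + 6*y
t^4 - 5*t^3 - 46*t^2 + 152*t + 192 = (t - 8)*(t - 4)*(t + 1)*(t + 6)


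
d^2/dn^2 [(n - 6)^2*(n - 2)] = 6*n - 28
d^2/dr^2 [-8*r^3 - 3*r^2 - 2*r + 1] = -48*r - 6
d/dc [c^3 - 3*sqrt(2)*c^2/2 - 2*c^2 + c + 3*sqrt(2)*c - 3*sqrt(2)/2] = 3*c^2 - 3*sqrt(2)*c - 4*c + 1 + 3*sqrt(2)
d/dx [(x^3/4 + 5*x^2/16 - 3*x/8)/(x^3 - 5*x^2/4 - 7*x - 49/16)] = 2*(-80*x^4 - 352*x^3 - 634*x^2 - 245*x + 147)/(256*x^6 - 640*x^5 - 3184*x^4 + 2912*x^3 + 14504*x^2 + 10976*x + 2401)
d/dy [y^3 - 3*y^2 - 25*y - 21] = 3*y^2 - 6*y - 25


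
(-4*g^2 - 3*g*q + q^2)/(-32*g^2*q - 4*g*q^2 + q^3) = (4*g^2 + 3*g*q - q^2)/(q*(32*g^2 + 4*g*q - q^2))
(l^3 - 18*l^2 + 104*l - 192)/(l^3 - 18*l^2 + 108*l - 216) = (l^2 - 12*l + 32)/(l^2 - 12*l + 36)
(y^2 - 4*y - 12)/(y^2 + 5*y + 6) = (y - 6)/(y + 3)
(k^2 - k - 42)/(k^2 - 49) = (k + 6)/(k + 7)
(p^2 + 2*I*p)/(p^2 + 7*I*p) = (p + 2*I)/(p + 7*I)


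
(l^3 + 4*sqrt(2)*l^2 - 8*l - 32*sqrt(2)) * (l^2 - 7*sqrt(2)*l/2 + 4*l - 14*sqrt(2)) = l^5 + sqrt(2)*l^4/2 + 4*l^4 - 36*l^3 + 2*sqrt(2)*l^3 - 144*l^2 - 4*sqrt(2)*l^2 - 16*sqrt(2)*l + 224*l + 896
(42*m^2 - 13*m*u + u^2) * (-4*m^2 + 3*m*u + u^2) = -168*m^4 + 178*m^3*u - m^2*u^2 - 10*m*u^3 + u^4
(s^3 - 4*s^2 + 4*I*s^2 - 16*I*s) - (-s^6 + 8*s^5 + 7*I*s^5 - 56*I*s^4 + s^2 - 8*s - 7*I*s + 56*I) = s^6 - 8*s^5 - 7*I*s^5 + 56*I*s^4 + s^3 - 5*s^2 + 4*I*s^2 + 8*s - 9*I*s - 56*I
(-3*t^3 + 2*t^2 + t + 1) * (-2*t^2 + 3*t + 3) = 6*t^5 - 13*t^4 - 5*t^3 + 7*t^2 + 6*t + 3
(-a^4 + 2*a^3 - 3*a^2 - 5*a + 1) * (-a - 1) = a^5 - a^4 + a^3 + 8*a^2 + 4*a - 1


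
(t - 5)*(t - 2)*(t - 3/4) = t^3 - 31*t^2/4 + 61*t/4 - 15/2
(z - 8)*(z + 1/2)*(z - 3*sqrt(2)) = z^3 - 15*z^2/2 - 3*sqrt(2)*z^2 - 4*z + 45*sqrt(2)*z/2 + 12*sqrt(2)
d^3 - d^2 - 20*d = d*(d - 5)*(d + 4)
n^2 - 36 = (n - 6)*(n + 6)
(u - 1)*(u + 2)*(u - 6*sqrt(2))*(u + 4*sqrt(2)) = u^4 - 2*sqrt(2)*u^3 + u^3 - 50*u^2 - 2*sqrt(2)*u^2 - 48*u + 4*sqrt(2)*u + 96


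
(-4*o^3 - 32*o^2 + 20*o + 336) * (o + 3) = -4*o^4 - 44*o^3 - 76*o^2 + 396*o + 1008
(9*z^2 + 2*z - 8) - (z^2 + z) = 8*z^2 + z - 8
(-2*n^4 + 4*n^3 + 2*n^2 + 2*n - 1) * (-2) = 4*n^4 - 8*n^3 - 4*n^2 - 4*n + 2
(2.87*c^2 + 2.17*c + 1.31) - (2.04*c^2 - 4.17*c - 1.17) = 0.83*c^2 + 6.34*c + 2.48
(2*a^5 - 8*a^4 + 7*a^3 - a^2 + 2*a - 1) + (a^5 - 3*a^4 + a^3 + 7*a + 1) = 3*a^5 - 11*a^4 + 8*a^3 - a^2 + 9*a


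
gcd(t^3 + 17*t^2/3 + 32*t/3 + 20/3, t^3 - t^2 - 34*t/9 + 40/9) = t + 2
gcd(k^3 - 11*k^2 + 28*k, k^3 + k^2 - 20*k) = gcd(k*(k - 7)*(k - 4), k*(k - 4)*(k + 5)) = k^2 - 4*k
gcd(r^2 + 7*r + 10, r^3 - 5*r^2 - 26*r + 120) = r + 5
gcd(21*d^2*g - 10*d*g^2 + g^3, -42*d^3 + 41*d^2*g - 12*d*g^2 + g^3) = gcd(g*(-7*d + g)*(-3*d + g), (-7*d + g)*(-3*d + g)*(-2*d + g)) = 21*d^2 - 10*d*g + g^2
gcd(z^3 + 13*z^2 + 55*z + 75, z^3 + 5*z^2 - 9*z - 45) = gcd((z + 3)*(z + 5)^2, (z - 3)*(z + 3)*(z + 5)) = z^2 + 8*z + 15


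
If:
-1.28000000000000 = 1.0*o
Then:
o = -1.28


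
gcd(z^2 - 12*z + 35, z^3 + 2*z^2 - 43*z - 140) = z - 7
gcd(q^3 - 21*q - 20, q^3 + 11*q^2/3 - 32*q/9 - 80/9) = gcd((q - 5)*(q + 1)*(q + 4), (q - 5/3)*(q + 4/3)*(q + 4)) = q + 4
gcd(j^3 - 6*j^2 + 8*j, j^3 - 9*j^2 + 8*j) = j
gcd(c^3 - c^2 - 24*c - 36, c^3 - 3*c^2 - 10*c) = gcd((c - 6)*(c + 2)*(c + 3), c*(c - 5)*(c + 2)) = c + 2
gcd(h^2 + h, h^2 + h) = h^2 + h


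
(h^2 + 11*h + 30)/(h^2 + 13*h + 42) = (h + 5)/(h + 7)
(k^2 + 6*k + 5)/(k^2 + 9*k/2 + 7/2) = 2*(k + 5)/(2*k + 7)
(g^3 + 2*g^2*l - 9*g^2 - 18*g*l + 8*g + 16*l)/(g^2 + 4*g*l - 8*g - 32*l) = (g^2 + 2*g*l - g - 2*l)/(g + 4*l)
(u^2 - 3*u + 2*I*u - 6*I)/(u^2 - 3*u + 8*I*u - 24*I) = (u + 2*I)/(u + 8*I)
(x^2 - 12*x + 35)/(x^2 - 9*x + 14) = (x - 5)/(x - 2)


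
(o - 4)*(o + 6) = o^2 + 2*o - 24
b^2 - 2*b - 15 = (b - 5)*(b + 3)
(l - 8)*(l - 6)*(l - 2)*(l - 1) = l^4 - 17*l^3 + 92*l^2 - 172*l + 96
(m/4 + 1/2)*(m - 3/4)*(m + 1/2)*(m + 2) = m^4/4 + 15*m^3/16 + 21*m^2/32 - 5*m/8 - 3/8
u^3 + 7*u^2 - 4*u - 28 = (u - 2)*(u + 2)*(u + 7)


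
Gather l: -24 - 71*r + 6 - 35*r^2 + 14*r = -35*r^2 - 57*r - 18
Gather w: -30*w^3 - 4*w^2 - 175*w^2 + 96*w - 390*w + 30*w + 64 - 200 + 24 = -30*w^3 - 179*w^2 - 264*w - 112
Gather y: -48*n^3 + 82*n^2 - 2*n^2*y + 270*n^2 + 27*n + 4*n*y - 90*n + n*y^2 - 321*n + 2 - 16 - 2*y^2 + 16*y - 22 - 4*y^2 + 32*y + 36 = -48*n^3 + 352*n^2 - 384*n + y^2*(n - 6) + y*(-2*n^2 + 4*n + 48)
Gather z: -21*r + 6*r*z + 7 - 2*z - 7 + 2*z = 6*r*z - 21*r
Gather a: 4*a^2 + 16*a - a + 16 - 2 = 4*a^2 + 15*a + 14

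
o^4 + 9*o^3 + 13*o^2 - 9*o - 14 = (o - 1)*(o + 1)*(o + 2)*(o + 7)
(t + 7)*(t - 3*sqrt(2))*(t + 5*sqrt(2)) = t^3 + 2*sqrt(2)*t^2 + 7*t^2 - 30*t + 14*sqrt(2)*t - 210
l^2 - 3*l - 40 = (l - 8)*(l + 5)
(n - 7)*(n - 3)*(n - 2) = n^3 - 12*n^2 + 41*n - 42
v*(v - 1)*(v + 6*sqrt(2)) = v^3 - v^2 + 6*sqrt(2)*v^2 - 6*sqrt(2)*v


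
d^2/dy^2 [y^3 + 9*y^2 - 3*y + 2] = 6*y + 18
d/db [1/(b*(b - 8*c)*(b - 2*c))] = (-b*(b - 8*c) - b*(b - 2*c) - (b - 8*c)*(b - 2*c))/(b^2*(b - 8*c)^2*(b - 2*c)^2)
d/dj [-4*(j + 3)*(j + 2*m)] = -8*j - 8*m - 12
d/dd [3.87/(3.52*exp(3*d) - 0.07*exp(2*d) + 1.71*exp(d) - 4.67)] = (-40.8672*exp(2*d) + 0.5418*exp(d) - 6.6177)*exp(d)/(3.52*exp(3*d) - 0.07*exp(2*d) + 1.71*exp(d) - 4.67)^2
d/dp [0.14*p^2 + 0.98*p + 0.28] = 0.28*p + 0.98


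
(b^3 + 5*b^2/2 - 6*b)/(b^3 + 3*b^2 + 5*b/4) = 2*(2*b^2 + 5*b - 12)/(4*b^2 + 12*b + 5)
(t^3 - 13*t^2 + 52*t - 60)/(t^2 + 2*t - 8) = (t^2 - 11*t + 30)/(t + 4)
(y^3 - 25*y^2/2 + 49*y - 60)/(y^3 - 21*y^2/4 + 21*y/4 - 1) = 2*(2*y^2 - 17*y + 30)/(4*y^2 - 5*y + 1)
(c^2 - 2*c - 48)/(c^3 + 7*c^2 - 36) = (c - 8)/(c^2 + c - 6)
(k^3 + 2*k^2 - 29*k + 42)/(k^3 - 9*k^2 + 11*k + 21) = (k^2 + 5*k - 14)/(k^2 - 6*k - 7)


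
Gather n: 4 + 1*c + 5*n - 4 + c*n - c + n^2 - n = n^2 + n*(c + 4)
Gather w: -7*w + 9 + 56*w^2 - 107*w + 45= 56*w^2 - 114*w + 54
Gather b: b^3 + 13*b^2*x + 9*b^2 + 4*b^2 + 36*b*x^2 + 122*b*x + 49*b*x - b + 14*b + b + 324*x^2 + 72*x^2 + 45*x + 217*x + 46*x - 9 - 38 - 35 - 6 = b^3 + b^2*(13*x + 13) + b*(36*x^2 + 171*x + 14) + 396*x^2 + 308*x - 88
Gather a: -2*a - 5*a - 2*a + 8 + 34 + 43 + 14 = 99 - 9*a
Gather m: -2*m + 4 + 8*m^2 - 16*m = 8*m^2 - 18*m + 4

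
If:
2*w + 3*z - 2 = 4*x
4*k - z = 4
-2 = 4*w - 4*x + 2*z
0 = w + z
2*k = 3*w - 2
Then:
No Solution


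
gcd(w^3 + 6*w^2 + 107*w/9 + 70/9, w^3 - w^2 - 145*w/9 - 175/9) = w^2 + 4*w + 35/9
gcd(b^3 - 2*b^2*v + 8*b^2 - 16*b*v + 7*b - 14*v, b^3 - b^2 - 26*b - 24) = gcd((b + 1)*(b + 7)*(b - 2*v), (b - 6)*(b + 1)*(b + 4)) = b + 1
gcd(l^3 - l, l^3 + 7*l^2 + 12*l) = l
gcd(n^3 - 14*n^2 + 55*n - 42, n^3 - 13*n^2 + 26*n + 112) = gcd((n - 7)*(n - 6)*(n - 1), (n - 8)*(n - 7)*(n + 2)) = n - 7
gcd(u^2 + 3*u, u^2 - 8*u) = u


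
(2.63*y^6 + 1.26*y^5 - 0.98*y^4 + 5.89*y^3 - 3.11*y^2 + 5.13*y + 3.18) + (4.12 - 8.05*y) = 2.63*y^6 + 1.26*y^5 - 0.98*y^4 + 5.89*y^3 - 3.11*y^2 - 2.92*y + 7.3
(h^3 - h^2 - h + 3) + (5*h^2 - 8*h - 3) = h^3 + 4*h^2 - 9*h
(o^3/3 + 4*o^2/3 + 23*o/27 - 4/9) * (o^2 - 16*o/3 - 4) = o^5/3 - 4*o^4/9 - 205*o^3/27 - 836*o^2/81 - 28*o/27 + 16/9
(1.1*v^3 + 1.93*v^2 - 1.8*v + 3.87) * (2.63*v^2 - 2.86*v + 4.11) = 2.893*v^5 + 1.9299*v^4 - 5.7328*v^3 + 23.2584*v^2 - 18.4662*v + 15.9057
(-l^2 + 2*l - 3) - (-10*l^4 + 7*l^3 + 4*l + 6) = 10*l^4 - 7*l^3 - l^2 - 2*l - 9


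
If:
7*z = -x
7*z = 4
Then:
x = -4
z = 4/7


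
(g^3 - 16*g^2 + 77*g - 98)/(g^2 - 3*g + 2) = (g^2 - 14*g + 49)/(g - 1)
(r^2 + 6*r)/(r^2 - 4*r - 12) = r*(r + 6)/(r^2 - 4*r - 12)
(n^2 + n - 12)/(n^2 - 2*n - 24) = (n - 3)/(n - 6)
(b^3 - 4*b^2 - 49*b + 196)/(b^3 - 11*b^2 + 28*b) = (b + 7)/b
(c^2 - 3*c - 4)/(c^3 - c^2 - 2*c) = (c - 4)/(c*(c - 2))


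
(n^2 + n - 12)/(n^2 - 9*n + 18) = (n + 4)/(n - 6)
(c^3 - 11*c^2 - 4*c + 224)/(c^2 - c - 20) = (c^2 - 15*c + 56)/(c - 5)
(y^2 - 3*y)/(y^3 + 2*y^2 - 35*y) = (y - 3)/(y^2 + 2*y - 35)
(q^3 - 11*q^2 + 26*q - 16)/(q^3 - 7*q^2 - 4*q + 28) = (q^2 - 9*q + 8)/(q^2 - 5*q - 14)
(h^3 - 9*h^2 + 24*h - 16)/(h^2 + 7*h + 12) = (h^3 - 9*h^2 + 24*h - 16)/(h^2 + 7*h + 12)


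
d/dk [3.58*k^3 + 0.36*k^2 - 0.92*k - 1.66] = 10.74*k^2 + 0.72*k - 0.92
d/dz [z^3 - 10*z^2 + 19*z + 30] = 3*z^2 - 20*z + 19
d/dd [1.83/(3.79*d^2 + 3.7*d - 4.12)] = (-13.8714*d - 6.771)/(3.79*d^2 + 3.7*d - 4.12)^2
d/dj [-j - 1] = -1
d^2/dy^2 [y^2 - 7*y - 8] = 2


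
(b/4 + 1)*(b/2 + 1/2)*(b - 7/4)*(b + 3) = b^4/8 + 25*b^3/32 + 5*b^2/8 - 85*b/32 - 21/8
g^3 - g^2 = g^2*(g - 1)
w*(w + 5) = w^2 + 5*w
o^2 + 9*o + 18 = (o + 3)*(o + 6)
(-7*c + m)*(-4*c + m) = 28*c^2 - 11*c*m + m^2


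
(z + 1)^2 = z^2 + 2*z + 1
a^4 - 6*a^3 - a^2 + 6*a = a*(a - 6)*(a - 1)*(a + 1)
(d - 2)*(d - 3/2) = d^2 - 7*d/2 + 3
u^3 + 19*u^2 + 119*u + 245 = (u + 5)*(u + 7)^2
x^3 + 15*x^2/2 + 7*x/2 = x*(x + 1/2)*(x + 7)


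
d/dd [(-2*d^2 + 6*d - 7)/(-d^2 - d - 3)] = (8*d^2 - 2*d - 25)/(d^4 + 2*d^3 + 7*d^2 + 6*d + 9)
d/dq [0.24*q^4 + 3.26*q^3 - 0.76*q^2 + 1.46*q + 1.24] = 0.96*q^3 + 9.78*q^2 - 1.52*q + 1.46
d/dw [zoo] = 0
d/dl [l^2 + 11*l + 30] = 2*l + 11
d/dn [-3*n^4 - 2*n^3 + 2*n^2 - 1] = 2*n*(-6*n^2 - 3*n + 2)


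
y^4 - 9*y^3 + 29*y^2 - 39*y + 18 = (y - 3)^2*(y - 2)*(y - 1)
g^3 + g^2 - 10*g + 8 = (g - 2)*(g - 1)*(g + 4)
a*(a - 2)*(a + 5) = a^3 + 3*a^2 - 10*a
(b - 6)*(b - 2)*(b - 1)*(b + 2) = b^4 - 7*b^3 + 2*b^2 + 28*b - 24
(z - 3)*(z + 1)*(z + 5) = z^3 + 3*z^2 - 13*z - 15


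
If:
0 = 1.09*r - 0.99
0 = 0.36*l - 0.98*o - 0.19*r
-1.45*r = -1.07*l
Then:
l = 1.23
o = 0.28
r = 0.91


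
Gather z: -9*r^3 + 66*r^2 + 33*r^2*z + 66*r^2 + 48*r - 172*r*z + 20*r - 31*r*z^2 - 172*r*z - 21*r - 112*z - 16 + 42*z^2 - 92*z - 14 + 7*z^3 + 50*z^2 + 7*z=-9*r^3 + 132*r^2 + 47*r + 7*z^3 + z^2*(92 - 31*r) + z*(33*r^2 - 344*r - 197) - 30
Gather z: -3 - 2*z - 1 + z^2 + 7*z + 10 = z^2 + 5*z + 6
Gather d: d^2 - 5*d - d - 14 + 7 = d^2 - 6*d - 7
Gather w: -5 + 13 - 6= 2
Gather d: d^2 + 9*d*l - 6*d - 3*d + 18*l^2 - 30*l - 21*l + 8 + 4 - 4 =d^2 + d*(9*l - 9) + 18*l^2 - 51*l + 8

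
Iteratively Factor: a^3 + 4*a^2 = (a + 4)*(a^2) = a*(a + 4)*(a)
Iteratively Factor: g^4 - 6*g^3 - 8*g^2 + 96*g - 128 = (g - 4)*(g^3 - 2*g^2 - 16*g + 32) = (g - 4)*(g + 4)*(g^2 - 6*g + 8) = (g - 4)*(g - 2)*(g + 4)*(g - 4)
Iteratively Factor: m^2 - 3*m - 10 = (m + 2)*(m - 5)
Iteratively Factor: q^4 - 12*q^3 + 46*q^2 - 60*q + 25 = (q - 5)*(q^3 - 7*q^2 + 11*q - 5) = (q - 5)*(q - 1)*(q^2 - 6*q + 5) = (q - 5)*(q - 1)^2*(q - 5)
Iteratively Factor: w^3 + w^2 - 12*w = (w + 4)*(w^2 - 3*w) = w*(w + 4)*(w - 3)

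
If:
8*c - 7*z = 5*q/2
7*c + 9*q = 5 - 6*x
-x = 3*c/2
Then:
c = 63*z/67 + 25/134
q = 14*z/67 + 40/67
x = -189*z/134 - 75/268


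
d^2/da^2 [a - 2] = 0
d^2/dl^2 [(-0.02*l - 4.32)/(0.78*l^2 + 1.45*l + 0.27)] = (-(0.02*l + 4.32)*(1.56*l + 1.45)*(3.12*l + 2.9) + (0.0936*l + 6.7972)*(0.78*l^2 + 1.45*l + 0.27))/(0.78*l^2 + 1.45*l + 0.27)^3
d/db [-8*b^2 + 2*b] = 2 - 16*b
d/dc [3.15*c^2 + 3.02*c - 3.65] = 6.3*c + 3.02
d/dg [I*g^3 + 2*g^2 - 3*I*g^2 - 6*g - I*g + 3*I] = 3*I*g^2 + g*(4 - 6*I) - 6 - I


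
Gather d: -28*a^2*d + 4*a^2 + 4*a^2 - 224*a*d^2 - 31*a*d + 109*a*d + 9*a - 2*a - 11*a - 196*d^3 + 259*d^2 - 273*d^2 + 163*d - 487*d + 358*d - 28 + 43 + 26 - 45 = 8*a^2 - 4*a - 196*d^3 + d^2*(-224*a - 14) + d*(-28*a^2 + 78*a + 34) - 4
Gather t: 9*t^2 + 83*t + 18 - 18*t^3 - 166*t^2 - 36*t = -18*t^3 - 157*t^2 + 47*t + 18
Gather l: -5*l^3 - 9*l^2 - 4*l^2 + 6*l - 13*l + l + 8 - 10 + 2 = -5*l^3 - 13*l^2 - 6*l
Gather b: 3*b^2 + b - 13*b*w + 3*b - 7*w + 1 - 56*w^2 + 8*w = 3*b^2 + b*(4 - 13*w) - 56*w^2 + w + 1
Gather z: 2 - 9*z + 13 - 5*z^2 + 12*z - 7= -5*z^2 + 3*z + 8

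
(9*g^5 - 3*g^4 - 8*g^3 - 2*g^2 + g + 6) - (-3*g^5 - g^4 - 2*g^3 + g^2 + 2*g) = 12*g^5 - 2*g^4 - 6*g^3 - 3*g^2 - g + 6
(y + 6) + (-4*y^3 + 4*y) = -4*y^3 + 5*y + 6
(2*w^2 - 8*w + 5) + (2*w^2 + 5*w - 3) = 4*w^2 - 3*w + 2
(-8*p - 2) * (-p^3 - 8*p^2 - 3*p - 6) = 8*p^4 + 66*p^3 + 40*p^2 + 54*p + 12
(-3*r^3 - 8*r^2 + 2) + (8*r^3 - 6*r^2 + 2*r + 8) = 5*r^3 - 14*r^2 + 2*r + 10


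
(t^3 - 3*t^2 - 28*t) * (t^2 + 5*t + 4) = t^5 + 2*t^4 - 39*t^3 - 152*t^2 - 112*t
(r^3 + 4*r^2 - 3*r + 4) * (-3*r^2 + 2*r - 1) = -3*r^5 - 10*r^4 + 16*r^3 - 22*r^2 + 11*r - 4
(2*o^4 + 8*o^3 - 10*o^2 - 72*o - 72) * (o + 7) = 2*o^5 + 22*o^4 + 46*o^3 - 142*o^2 - 576*o - 504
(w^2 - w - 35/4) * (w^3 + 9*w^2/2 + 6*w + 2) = w^5 + 7*w^4/2 - 29*w^3/4 - 347*w^2/8 - 109*w/2 - 35/2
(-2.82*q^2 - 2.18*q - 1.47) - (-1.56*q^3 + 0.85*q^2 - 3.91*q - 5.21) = 1.56*q^3 - 3.67*q^2 + 1.73*q + 3.74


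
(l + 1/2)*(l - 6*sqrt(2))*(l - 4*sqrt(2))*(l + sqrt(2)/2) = l^4 - 19*sqrt(2)*l^3/2 + l^3/2 - 19*sqrt(2)*l^2/4 + 38*l^2 + 19*l + 24*sqrt(2)*l + 12*sqrt(2)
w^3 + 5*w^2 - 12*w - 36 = (w - 3)*(w + 2)*(w + 6)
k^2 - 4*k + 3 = (k - 3)*(k - 1)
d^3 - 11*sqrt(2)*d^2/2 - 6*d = d*(d - 6*sqrt(2))*(d + sqrt(2)/2)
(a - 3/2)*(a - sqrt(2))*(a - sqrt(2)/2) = a^3 - 3*sqrt(2)*a^2/2 - 3*a^2/2 + a + 9*sqrt(2)*a/4 - 3/2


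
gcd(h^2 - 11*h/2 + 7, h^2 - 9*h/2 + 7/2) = h - 7/2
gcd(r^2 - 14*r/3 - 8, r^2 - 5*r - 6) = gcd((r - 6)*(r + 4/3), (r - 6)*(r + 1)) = r - 6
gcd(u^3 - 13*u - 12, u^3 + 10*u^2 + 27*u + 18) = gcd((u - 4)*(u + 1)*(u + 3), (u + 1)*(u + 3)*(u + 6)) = u^2 + 4*u + 3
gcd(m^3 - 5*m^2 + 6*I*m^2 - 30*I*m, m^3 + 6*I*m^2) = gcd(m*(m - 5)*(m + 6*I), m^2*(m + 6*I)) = m^2 + 6*I*m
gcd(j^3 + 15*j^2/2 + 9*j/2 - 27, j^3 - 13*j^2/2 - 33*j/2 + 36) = j^2 + 3*j/2 - 9/2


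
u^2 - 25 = (u - 5)*(u + 5)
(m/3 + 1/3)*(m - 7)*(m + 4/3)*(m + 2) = m^4/3 - 8*m^3/9 - 73*m^2/9 - 118*m/9 - 56/9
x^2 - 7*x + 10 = (x - 5)*(x - 2)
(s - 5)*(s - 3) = s^2 - 8*s + 15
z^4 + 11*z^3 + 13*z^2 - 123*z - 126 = (z - 3)*(z + 1)*(z + 6)*(z + 7)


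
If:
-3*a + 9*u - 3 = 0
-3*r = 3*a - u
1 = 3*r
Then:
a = -1/4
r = 1/3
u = 1/4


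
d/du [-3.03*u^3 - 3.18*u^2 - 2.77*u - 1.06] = -9.09*u^2 - 6.36*u - 2.77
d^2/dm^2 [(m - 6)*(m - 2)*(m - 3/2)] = 6*m - 19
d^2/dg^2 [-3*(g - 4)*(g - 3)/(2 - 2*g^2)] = 3*(-7*g^3 + 39*g^2 - 21*g + 13)/(g^6 - 3*g^4 + 3*g^2 - 1)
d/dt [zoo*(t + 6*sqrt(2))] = zoo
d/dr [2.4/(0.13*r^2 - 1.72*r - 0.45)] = (4.128 - 0.624*r)/(-0.13*r^2 + 1.72*r + 0.45)^2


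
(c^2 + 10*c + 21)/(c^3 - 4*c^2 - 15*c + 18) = (c + 7)/(c^2 - 7*c + 6)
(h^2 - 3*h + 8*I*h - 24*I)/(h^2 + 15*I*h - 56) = (h - 3)/(h + 7*I)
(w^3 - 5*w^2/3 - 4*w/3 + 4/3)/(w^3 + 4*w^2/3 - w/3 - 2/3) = (w - 2)/(w + 1)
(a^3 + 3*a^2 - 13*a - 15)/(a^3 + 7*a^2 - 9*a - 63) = (a^2 + 6*a + 5)/(a^2 + 10*a + 21)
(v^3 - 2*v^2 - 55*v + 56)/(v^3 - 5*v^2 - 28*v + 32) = (v + 7)/(v + 4)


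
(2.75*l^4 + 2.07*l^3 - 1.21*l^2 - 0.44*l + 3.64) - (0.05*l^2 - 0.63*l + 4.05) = 2.75*l^4 + 2.07*l^3 - 1.26*l^2 + 0.19*l - 0.41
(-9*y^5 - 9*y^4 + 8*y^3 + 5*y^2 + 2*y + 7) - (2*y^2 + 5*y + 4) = -9*y^5 - 9*y^4 + 8*y^3 + 3*y^2 - 3*y + 3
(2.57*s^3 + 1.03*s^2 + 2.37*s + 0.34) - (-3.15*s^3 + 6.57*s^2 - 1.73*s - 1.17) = 5.72*s^3 - 5.54*s^2 + 4.1*s + 1.51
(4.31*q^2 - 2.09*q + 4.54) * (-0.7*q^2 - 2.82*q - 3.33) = -3.017*q^4 - 10.6912*q^3 - 11.6365*q^2 - 5.8431*q - 15.1182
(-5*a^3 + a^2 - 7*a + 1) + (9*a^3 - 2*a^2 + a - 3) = 4*a^3 - a^2 - 6*a - 2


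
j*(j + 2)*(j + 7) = j^3 + 9*j^2 + 14*j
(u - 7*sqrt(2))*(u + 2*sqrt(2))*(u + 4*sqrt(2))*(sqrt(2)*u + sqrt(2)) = sqrt(2)*u^4 - 2*u^3 + sqrt(2)*u^3 - 68*sqrt(2)*u^2 - 2*u^2 - 224*u - 68*sqrt(2)*u - 224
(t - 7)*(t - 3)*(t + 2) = t^3 - 8*t^2 + t + 42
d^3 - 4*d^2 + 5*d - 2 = (d - 2)*(d - 1)^2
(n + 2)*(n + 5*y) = n^2 + 5*n*y + 2*n + 10*y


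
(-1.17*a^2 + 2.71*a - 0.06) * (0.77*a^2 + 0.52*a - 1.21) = -0.9009*a^4 + 1.4783*a^3 + 2.7787*a^2 - 3.3103*a + 0.0726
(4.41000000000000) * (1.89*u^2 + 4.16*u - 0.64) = 8.3349*u^2 + 18.3456*u - 2.8224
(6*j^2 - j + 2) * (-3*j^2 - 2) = -18*j^4 + 3*j^3 - 18*j^2 + 2*j - 4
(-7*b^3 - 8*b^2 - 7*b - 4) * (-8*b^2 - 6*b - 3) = 56*b^5 + 106*b^4 + 125*b^3 + 98*b^2 + 45*b + 12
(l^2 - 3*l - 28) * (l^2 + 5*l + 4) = l^4 + 2*l^3 - 39*l^2 - 152*l - 112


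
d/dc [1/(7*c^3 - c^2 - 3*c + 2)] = (-21*c^2 + 2*c + 3)/(7*c^3 - c^2 - 3*c + 2)^2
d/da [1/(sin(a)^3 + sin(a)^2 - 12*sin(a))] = (-3*sin(a)^2 - 2*sin(a) + 12)*cos(a)/((sin(a)^2 + sin(a) - 12)^2*sin(a)^2)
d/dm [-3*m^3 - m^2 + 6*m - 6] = -9*m^2 - 2*m + 6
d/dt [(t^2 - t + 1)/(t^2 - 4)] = (t^2 - 10*t + 4)/(t^4 - 8*t^2 + 16)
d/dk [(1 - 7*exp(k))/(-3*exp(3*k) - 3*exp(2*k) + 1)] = (-3*(3*exp(k) + 2)*(7*exp(k) - 1)*exp(k) + 21*exp(3*k) + 21*exp(2*k) - 7)*exp(k)/(3*exp(3*k) + 3*exp(2*k) - 1)^2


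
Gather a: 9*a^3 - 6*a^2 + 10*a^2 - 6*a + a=9*a^3 + 4*a^2 - 5*a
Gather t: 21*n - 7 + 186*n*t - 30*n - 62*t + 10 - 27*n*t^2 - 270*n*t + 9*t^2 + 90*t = -9*n + t^2*(9 - 27*n) + t*(28 - 84*n) + 3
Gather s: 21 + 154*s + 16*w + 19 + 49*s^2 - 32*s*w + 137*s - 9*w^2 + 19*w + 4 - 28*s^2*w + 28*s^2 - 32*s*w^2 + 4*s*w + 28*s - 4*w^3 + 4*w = s^2*(77 - 28*w) + s*(-32*w^2 - 28*w + 319) - 4*w^3 - 9*w^2 + 39*w + 44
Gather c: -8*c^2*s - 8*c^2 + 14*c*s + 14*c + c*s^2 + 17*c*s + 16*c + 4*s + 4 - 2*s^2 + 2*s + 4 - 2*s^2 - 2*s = c^2*(-8*s - 8) + c*(s^2 + 31*s + 30) - 4*s^2 + 4*s + 8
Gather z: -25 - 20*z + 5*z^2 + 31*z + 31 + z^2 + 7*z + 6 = 6*z^2 + 18*z + 12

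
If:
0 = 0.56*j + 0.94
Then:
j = -1.68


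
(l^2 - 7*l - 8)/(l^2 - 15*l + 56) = (l + 1)/(l - 7)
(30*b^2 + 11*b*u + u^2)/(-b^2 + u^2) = (30*b^2 + 11*b*u + u^2)/(-b^2 + u^2)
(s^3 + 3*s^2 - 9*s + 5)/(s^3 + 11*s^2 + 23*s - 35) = (s - 1)/(s + 7)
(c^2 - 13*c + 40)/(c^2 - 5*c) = (c - 8)/c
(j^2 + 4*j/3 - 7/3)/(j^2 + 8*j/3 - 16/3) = (3*j^2 + 4*j - 7)/(3*j^2 + 8*j - 16)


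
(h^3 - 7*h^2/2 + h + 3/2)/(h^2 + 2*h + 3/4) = 2*(h^2 - 4*h + 3)/(2*h + 3)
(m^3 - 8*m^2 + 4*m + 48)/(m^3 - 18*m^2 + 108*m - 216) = (m^2 - 2*m - 8)/(m^2 - 12*m + 36)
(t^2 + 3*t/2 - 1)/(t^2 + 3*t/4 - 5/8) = 4*(t + 2)/(4*t + 5)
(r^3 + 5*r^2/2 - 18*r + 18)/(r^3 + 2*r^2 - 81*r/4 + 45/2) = 2*(r - 2)/(2*r - 5)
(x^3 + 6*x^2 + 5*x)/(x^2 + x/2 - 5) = 2*x*(x^2 + 6*x + 5)/(2*x^2 + x - 10)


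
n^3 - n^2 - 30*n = n*(n - 6)*(n + 5)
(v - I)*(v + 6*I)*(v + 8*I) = v^3 + 13*I*v^2 - 34*v + 48*I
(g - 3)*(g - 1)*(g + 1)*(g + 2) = g^4 - g^3 - 7*g^2 + g + 6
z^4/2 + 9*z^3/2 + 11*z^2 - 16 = (z/2 + 1)*(z - 1)*(z + 4)^2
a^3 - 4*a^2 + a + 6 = (a - 3)*(a - 2)*(a + 1)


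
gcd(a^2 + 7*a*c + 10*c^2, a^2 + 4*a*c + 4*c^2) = a + 2*c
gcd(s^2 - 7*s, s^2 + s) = s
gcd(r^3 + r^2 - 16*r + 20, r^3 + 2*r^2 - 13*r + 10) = r^2 + 3*r - 10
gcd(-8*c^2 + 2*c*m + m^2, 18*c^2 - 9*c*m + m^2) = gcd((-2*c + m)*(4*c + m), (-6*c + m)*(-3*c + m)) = 1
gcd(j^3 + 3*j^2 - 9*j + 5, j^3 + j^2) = 1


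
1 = 1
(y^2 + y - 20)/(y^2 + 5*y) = (y - 4)/y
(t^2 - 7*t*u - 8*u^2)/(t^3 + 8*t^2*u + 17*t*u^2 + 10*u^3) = (t - 8*u)/(t^2 + 7*t*u + 10*u^2)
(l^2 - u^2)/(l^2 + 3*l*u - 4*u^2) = (l + u)/(l + 4*u)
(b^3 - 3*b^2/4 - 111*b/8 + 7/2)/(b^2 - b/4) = b - 1/2 - 14/b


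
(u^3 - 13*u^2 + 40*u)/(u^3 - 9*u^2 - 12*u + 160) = u/(u + 4)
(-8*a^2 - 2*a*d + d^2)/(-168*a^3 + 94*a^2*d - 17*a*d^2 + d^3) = (2*a + d)/(42*a^2 - 13*a*d + d^2)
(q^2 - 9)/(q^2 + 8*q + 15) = (q - 3)/(q + 5)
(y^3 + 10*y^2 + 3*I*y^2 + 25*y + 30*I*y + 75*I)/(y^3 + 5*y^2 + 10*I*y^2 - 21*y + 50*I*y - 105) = (y + 5)/(y + 7*I)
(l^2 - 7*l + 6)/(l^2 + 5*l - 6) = (l - 6)/(l + 6)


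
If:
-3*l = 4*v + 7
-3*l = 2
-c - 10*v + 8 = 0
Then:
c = 41/2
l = -2/3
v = -5/4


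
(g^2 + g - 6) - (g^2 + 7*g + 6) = -6*g - 12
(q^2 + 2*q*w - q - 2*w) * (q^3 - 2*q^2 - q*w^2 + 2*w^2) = q^5 + 2*q^4*w - 3*q^4 - q^3*w^2 - 6*q^3*w + 2*q^3 - 2*q^2*w^3 + 3*q^2*w^2 + 4*q^2*w + 6*q*w^3 - 2*q*w^2 - 4*w^3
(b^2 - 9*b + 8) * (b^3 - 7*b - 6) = b^5 - 9*b^4 + b^3 + 57*b^2 - 2*b - 48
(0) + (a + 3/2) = a + 3/2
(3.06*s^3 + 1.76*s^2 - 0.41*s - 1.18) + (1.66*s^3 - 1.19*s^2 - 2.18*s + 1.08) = 4.72*s^3 + 0.57*s^2 - 2.59*s - 0.0999999999999999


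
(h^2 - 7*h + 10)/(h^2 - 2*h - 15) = (h - 2)/(h + 3)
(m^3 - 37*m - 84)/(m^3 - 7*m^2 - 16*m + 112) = (m + 3)/(m - 4)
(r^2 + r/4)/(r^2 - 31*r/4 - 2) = r/(r - 8)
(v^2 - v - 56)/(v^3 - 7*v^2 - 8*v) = (v + 7)/(v*(v + 1))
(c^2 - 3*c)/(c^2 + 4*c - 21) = c/(c + 7)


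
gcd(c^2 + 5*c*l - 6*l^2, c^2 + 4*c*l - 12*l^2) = c + 6*l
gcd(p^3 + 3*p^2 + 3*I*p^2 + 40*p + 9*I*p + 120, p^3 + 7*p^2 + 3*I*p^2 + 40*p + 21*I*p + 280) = p^2 + 3*I*p + 40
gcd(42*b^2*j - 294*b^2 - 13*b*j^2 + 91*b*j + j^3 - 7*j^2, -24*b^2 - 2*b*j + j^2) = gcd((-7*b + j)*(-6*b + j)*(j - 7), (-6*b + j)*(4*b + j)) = 6*b - j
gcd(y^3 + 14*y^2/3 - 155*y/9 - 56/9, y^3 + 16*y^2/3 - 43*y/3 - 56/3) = y^2 + 13*y/3 - 56/3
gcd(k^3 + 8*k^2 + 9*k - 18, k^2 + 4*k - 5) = k - 1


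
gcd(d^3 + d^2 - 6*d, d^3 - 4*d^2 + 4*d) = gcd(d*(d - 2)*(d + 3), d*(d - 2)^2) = d^2 - 2*d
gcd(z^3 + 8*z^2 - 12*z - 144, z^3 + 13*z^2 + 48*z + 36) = z^2 + 12*z + 36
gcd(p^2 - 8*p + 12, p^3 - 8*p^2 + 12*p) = p^2 - 8*p + 12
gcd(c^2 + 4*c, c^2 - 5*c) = c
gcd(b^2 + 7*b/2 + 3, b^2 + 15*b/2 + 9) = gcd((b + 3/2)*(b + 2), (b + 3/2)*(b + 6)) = b + 3/2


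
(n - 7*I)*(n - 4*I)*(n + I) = n^3 - 10*I*n^2 - 17*n - 28*I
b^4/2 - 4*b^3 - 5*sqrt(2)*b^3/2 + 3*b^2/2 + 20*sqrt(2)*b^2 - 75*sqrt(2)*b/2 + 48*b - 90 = (b/2 + sqrt(2)/2)*(b - 5)*(b - 3)*(b - 6*sqrt(2))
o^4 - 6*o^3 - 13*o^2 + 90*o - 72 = (o - 6)*(o - 3)*(o - 1)*(o + 4)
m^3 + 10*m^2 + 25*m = m*(m + 5)^2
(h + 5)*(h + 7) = h^2 + 12*h + 35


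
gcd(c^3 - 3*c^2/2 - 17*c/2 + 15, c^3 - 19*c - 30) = c + 3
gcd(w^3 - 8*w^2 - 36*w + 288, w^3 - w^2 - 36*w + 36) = w^2 - 36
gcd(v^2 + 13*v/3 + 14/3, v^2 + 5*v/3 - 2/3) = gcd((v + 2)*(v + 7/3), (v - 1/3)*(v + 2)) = v + 2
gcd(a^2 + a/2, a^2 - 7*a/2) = a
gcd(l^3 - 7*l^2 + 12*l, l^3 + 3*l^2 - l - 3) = 1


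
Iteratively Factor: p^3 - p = (p - 1)*(p^2 + p) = p*(p - 1)*(p + 1)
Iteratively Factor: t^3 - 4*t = (t - 2)*(t^2 + 2*t) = (t - 2)*(t + 2)*(t)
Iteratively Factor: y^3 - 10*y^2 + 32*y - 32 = (y - 4)*(y^2 - 6*y + 8) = (y - 4)*(y - 2)*(y - 4)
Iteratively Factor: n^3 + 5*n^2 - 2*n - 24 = (n + 4)*(n^2 + n - 6) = (n - 2)*(n + 4)*(n + 3)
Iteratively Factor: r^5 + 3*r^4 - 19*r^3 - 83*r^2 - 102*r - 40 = (r + 4)*(r^4 - r^3 - 15*r^2 - 23*r - 10) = (r + 2)*(r + 4)*(r^3 - 3*r^2 - 9*r - 5) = (r + 1)*(r + 2)*(r + 4)*(r^2 - 4*r - 5) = (r - 5)*(r + 1)*(r + 2)*(r + 4)*(r + 1)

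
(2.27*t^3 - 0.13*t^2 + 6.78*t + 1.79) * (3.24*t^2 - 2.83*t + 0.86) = 7.3548*t^5 - 6.8453*t^4 + 24.2873*t^3 - 13.4996*t^2 + 0.765099999999999*t + 1.5394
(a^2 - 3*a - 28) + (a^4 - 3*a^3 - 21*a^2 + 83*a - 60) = a^4 - 3*a^3 - 20*a^2 + 80*a - 88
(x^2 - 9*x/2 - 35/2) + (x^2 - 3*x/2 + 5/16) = 2*x^2 - 6*x - 275/16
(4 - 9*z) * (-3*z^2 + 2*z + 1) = 27*z^3 - 30*z^2 - z + 4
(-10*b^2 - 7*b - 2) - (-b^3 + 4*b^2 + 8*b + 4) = b^3 - 14*b^2 - 15*b - 6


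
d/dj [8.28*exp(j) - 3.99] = 8.28*exp(j)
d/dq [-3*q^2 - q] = -6*q - 1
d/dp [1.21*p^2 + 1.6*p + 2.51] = 2.42*p + 1.6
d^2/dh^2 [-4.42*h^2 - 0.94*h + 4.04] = -8.84000000000000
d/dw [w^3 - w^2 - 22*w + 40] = 3*w^2 - 2*w - 22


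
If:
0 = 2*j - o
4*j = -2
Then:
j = -1/2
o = -1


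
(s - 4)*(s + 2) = s^2 - 2*s - 8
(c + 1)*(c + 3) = c^2 + 4*c + 3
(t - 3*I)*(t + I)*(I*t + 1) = I*t^3 + 3*t^2 + I*t + 3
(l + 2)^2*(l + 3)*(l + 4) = l^4 + 11*l^3 + 44*l^2 + 76*l + 48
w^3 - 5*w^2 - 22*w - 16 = (w - 8)*(w + 1)*(w + 2)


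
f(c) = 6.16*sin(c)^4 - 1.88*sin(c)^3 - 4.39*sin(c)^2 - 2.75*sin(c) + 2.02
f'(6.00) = -1.22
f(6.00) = 2.52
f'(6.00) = -1.22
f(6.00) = 2.52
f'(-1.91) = 6.70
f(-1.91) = 7.16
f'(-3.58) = 5.08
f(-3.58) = 0.12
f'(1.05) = 0.73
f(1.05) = -1.41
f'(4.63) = 1.97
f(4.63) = 8.34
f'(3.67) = 2.52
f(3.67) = 2.93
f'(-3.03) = 1.86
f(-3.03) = 2.28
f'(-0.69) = -4.47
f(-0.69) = 3.49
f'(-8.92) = 2.28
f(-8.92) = 2.87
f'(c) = 24.64*sin(c)^3*cos(c) - 5.64*sin(c)^2*cos(c) - 8.78*sin(c)*cos(c) - 2.75*cos(c)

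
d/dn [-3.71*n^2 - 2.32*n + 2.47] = -7.42*n - 2.32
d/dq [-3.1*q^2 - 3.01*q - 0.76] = -6.2*q - 3.01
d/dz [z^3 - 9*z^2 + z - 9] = 3*z^2 - 18*z + 1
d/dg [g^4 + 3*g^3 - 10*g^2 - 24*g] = 4*g^3 + 9*g^2 - 20*g - 24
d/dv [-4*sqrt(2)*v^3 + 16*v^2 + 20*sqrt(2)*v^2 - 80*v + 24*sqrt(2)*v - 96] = -12*sqrt(2)*v^2 + 32*v + 40*sqrt(2)*v - 80 + 24*sqrt(2)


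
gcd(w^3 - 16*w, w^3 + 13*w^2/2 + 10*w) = w^2 + 4*w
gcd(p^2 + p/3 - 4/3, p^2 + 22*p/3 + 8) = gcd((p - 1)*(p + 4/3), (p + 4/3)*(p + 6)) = p + 4/3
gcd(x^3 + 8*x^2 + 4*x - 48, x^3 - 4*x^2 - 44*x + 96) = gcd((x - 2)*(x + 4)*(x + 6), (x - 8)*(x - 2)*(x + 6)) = x^2 + 4*x - 12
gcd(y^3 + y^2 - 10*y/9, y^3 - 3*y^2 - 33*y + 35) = 1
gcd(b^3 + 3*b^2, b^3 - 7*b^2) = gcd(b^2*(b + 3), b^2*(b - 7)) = b^2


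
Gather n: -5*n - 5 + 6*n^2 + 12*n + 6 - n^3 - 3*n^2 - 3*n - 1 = -n^3 + 3*n^2 + 4*n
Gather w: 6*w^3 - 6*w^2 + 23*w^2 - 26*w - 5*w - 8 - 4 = 6*w^3 + 17*w^2 - 31*w - 12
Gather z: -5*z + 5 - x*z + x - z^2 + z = x - z^2 + z*(-x - 4) + 5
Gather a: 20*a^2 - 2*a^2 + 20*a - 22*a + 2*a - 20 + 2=18*a^2 - 18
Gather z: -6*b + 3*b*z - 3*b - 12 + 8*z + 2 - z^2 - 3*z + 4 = -9*b - z^2 + z*(3*b + 5) - 6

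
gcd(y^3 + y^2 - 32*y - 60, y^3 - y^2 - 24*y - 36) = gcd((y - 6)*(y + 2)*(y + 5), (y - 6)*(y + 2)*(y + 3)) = y^2 - 4*y - 12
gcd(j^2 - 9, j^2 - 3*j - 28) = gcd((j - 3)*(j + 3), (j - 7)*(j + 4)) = 1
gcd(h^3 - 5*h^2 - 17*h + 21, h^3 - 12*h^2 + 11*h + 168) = h^2 - 4*h - 21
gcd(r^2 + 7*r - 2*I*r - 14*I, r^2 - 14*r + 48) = 1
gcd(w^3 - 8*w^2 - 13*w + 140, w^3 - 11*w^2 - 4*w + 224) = w^2 - 3*w - 28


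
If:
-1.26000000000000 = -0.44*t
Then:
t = 2.86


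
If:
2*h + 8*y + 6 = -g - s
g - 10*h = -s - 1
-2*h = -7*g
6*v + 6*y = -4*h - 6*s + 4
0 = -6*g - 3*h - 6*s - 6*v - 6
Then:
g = -55/136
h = -385/272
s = -59/4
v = 8085/544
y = 815/544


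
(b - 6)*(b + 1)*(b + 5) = b^3 - 31*b - 30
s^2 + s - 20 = (s - 4)*(s + 5)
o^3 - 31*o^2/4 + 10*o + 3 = (o - 6)*(o - 2)*(o + 1/4)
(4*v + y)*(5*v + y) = 20*v^2 + 9*v*y + y^2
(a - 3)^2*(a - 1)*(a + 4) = a^4 - 3*a^3 - 13*a^2 + 51*a - 36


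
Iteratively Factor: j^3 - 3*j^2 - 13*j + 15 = (j + 3)*(j^2 - 6*j + 5) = (j - 5)*(j + 3)*(j - 1)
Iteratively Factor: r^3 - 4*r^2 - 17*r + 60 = (r - 3)*(r^2 - r - 20) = (r - 3)*(r + 4)*(r - 5)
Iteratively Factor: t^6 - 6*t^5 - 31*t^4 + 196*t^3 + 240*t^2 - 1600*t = (t - 4)*(t^5 - 2*t^4 - 39*t^3 + 40*t^2 + 400*t) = (t - 4)*(t + 4)*(t^4 - 6*t^3 - 15*t^2 + 100*t) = (t - 4)*(t + 4)^2*(t^3 - 10*t^2 + 25*t) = (t - 5)*(t - 4)*(t + 4)^2*(t^2 - 5*t) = t*(t - 5)*(t - 4)*(t + 4)^2*(t - 5)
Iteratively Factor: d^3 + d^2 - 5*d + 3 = (d - 1)*(d^2 + 2*d - 3) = (d - 1)^2*(d + 3)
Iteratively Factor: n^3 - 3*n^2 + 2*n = (n - 2)*(n^2 - n) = n*(n - 2)*(n - 1)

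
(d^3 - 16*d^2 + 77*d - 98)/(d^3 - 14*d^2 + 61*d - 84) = (d^2 - 9*d + 14)/(d^2 - 7*d + 12)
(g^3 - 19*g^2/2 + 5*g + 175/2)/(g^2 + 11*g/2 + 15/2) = (g^2 - 12*g + 35)/(g + 3)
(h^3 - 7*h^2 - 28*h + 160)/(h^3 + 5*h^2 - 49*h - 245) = (h^2 - 12*h + 32)/(h^2 - 49)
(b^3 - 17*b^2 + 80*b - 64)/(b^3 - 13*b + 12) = (b^2 - 16*b + 64)/(b^2 + b - 12)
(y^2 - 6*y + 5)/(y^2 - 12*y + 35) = (y - 1)/(y - 7)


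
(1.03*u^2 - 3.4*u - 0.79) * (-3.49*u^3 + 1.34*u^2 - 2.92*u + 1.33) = -3.5947*u^5 + 13.2462*u^4 - 4.8065*u^3 + 10.2393*u^2 - 2.2152*u - 1.0507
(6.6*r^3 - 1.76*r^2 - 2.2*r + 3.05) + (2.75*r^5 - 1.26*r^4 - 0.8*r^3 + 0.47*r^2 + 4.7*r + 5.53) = 2.75*r^5 - 1.26*r^4 + 5.8*r^3 - 1.29*r^2 + 2.5*r + 8.58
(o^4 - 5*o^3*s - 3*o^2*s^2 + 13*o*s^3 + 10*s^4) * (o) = o^5 - 5*o^4*s - 3*o^3*s^2 + 13*o^2*s^3 + 10*o*s^4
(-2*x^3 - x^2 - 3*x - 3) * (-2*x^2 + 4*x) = 4*x^5 - 6*x^4 + 2*x^3 - 6*x^2 - 12*x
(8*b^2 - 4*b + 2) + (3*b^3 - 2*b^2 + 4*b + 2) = 3*b^3 + 6*b^2 + 4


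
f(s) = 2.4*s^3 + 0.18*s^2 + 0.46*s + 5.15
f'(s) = 7.2*s^2 + 0.36*s + 0.46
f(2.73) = 56.58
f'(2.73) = 55.10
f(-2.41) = -28.51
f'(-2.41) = 41.41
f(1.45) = 13.51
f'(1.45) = 16.12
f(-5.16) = -322.16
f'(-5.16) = 190.31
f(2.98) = 71.63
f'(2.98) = 65.47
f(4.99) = 310.13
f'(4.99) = 181.54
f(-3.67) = -112.75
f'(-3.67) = 96.11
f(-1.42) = -2.01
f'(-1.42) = 14.47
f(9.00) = 1773.47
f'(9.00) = 586.90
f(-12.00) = -4121.65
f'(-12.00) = 1032.94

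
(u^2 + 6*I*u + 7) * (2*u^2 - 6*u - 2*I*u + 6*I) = 2*u^4 - 6*u^3 + 10*I*u^3 + 26*u^2 - 30*I*u^2 - 78*u - 14*I*u + 42*I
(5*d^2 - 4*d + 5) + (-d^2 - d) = 4*d^2 - 5*d + 5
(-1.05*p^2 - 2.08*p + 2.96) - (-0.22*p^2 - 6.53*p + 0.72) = -0.83*p^2 + 4.45*p + 2.24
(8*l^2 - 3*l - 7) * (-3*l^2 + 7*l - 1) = -24*l^4 + 65*l^3 - 8*l^2 - 46*l + 7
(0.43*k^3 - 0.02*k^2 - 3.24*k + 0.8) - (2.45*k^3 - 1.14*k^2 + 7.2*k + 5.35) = -2.02*k^3 + 1.12*k^2 - 10.44*k - 4.55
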